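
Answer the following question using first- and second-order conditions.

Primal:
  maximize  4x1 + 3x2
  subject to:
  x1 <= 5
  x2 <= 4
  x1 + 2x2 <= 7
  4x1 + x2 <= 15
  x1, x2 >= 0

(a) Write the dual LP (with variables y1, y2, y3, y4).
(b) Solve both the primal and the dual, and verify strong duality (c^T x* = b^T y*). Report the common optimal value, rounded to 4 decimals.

The standard primal-dual pair for 'max c^T x s.t. A x <= b, x >= 0' is:
  Dual:  min b^T y  s.t.  A^T y >= c,  y >= 0.

So the dual LP is:
  minimize  5y1 + 4y2 + 7y3 + 15y4
  subject to:
    y1 + y3 + 4y4 >= 4
    y2 + 2y3 + y4 >= 3
    y1, y2, y3, y4 >= 0

Solving the primal: x* = (3.2857, 1.8571).
  primal value c^T x* = 18.7143.
Solving the dual: y* = (0, 0, 1.1429, 0.7143).
  dual value b^T y* = 18.7143.
Strong duality: c^T x* = b^T y*. Confirmed.

18.7143


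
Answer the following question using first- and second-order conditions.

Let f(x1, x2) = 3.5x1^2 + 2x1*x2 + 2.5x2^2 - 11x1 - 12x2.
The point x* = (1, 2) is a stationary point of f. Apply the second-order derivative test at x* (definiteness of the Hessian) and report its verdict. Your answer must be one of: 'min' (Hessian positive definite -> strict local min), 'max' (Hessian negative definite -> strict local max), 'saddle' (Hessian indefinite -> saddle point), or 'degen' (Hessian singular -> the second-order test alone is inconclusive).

Compute the Hessian H = grad^2 f:
  H = [[7, 2], [2, 5]]
Verify stationarity: grad f(x*) = H x* + g = (0, 0).
Eigenvalues of H: 3.7639, 8.2361.
Both eigenvalues > 0, so H is positive definite -> x* is a strict local min.

min


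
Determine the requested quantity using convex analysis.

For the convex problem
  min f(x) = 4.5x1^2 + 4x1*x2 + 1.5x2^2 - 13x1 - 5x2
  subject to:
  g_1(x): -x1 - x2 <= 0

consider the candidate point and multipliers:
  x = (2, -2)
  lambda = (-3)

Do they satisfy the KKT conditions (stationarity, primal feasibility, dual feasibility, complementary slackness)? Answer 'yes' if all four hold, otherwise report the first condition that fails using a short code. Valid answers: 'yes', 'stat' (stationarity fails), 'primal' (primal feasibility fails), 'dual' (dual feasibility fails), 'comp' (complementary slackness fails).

Gradient of f: grad f(x) = Q x + c = (-3, -3)
Constraint values g_i(x) = a_i^T x - b_i:
  g_1((2, -2)) = 0
Stationarity residual: grad f(x) + sum_i lambda_i a_i = (0, 0)
  -> stationarity OK
Primal feasibility (all g_i <= 0): OK
Dual feasibility (all lambda_i >= 0): FAILS
Complementary slackness (lambda_i * g_i(x) = 0 for all i): OK

Verdict: the first failing condition is dual_feasibility -> dual.

dual


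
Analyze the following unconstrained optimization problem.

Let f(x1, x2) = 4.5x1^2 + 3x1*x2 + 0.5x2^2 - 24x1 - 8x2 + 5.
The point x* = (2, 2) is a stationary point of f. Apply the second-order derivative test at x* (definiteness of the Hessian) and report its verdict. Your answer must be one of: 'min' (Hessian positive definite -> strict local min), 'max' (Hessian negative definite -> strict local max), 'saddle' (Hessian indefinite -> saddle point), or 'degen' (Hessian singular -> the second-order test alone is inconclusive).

Compute the Hessian H = grad^2 f:
  H = [[9, 3], [3, 1]]
Verify stationarity: grad f(x*) = H x* + g = (0, 0).
Eigenvalues of H: 0, 10.
H has a zero eigenvalue (singular; positive semidefinite but not definite), so H is neither positive definite, negative definite, nor indefinite. The second-order test alone is inconclusive -> degen.
(Indeed, f is constant along the null direction of H through x*, so x* is not a strict local extremum.)

degen


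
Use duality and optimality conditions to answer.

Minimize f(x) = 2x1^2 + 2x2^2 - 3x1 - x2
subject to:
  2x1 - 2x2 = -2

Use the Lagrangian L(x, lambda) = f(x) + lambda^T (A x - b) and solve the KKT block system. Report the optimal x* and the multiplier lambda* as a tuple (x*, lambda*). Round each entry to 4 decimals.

Form the Lagrangian:
  L(x, lambda) = (1/2) x^T Q x + c^T x + lambda^T (A x - b)
Stationarity (grad_x L = 0): Q x + c + A^T lambda = 0.
Primal feasibility: A x = b.

This gives the KKT block system:
  [ Q   A^T ] [ x     ]   [-c ]
  [ A    0  ] [ lambda ] = [ b ]

Solving the linear system:
  x*      = (0, 1)
  lambda* = (1.5)
  f(x*)   = 1

x* = (0, 1), lambda* = (1.5)


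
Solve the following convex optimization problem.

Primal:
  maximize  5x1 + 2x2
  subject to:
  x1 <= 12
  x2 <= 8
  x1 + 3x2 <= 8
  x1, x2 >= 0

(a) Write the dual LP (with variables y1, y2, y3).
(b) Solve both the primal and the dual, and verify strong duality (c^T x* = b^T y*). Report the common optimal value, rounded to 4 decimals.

The standard primal-dual pair for 'max c^T x s.t. A x <= b, x >= 0' is:
  Dual:  min b^T y  s.t.  A^T y >= c,  y >= 0.

So the dual LP is:
  minimize  12y1 + 8y2 + 8y3
  subject to:
    y1 + y3 >= 5
    y2 + 3y3 >= 2
    y1, y2, y3 >= 0

Solving the primal: x* = (8, 0).
  primal value c^T x* = 40.
Solving the dual: y* = (0, 0, 5).
  dual value b^T y* = 40.
Strong duality: c^T x* = b^T y*. Confirmed.

40


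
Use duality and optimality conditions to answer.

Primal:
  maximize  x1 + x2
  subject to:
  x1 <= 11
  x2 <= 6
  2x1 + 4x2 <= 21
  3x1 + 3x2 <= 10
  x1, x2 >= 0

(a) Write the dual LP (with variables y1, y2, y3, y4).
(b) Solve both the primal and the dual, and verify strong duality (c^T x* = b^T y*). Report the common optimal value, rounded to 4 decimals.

The standard primal-dual pair for 'max c^T x s.t. A x <= b, x >= 0' is:
  Dual:  min b^T y  s.t.  A^T y >= c,  y >= 0.

So the dual LP is:
  minimize  11y1 + 6y2 + 21y3 + 10y4
  subject to:
    y1 + 2y3 + 3y4 >= 1
    y2 + 4y3 + 3y4 >= 1
    y1, y2, y3, y4 >= 0

Solving the primal: x* = (3.3333, 0).
  primal value c^T x* = 3.3333.
Solving the dual: y* = (0, 0, 0, 0.3333).
  dual value b^T y* = 3.3333.
Strong duality: c^T x* = b^T y*. Confirmed.

3.3333


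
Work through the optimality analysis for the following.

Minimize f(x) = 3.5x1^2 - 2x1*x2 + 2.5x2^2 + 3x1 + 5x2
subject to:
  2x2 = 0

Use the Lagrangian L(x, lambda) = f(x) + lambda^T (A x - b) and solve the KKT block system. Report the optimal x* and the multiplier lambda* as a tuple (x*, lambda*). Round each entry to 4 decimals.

Form the Lagrangian:
  L(x, lambda) = (1/2) x^T Q x + c^T x + lambda^T (A x - b)
Stationarity (grad_x L = 0): Q x + c + A^T lambda = 0.
Primal feasibility: A x = b.

This gives the KKT block system:
  [ Q   A^T ] [ x     ]   [-c ]
  [ A    0  ] [ lambda ] = [ b ]

Solving the linear system:
  x*      = (-0.4286, 0)
  lambda* = (-2.9286)
  f(x*)   = -0.6429

x* = (-0.4286, 0), lambda* = (-2.9286)


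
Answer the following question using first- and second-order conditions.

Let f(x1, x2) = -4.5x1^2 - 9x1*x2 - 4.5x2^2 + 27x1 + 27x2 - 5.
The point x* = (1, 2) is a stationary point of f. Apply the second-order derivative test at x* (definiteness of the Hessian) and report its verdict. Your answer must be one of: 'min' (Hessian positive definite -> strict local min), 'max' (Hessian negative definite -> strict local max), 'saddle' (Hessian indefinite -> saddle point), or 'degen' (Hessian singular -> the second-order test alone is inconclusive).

Compute the Hessian H = grad^2 f:
  H = [[-9, -9], [-9, -9]]
Verify stationarity: grad f(x*) = H x* + g = (0, 0).
Eigenvalues of H: -18, 0.
H has a zero eigenvalue (singular; negative semidefinite but not definite), so H is neither positive definite, negative definite, nor indefinite. The second-order test alone is inconclusive -> degen.
(Indeed, f is constant along the null direction of H through x*, so x* is not a strict local extremum.)

degen


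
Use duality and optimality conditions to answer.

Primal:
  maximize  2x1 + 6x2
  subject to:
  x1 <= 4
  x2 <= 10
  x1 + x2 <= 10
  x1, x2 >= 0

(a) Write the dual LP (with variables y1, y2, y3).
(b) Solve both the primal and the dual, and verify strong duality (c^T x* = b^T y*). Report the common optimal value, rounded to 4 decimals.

The standard primal-dual pair for 'max c^T x s.t. A x <= b, x >= 0' is:
  Dual:  min b^T y  s.t.  A^T y >= c,  y >= 0.

So the dual LP is:
  minimize  4y1 + 10y2 + 10y3
  subject to:
    y1 + y3 >= 2
    y2 + y3 >= 6
    y1, y2, y3 >= 0

Solving the primal: x* = (0, 10).
  primal value c^T x* = 60.
Solving the dual: y* = (0, 0, 6).
  dual value b^T y* = 60.
Strong duality: c^T x* = b^T y*. Confirmed.

60


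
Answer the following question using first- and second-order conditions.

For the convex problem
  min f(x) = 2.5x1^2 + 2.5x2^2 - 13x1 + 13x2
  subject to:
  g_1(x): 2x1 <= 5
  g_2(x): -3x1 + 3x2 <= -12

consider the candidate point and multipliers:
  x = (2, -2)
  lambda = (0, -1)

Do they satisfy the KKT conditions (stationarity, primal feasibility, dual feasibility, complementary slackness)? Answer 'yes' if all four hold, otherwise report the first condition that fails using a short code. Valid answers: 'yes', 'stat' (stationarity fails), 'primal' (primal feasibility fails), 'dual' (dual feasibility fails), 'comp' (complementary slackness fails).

Gradient of f: grad f(x) = Q x + c = (-3, 3)
Constraint values g_i(x) = a_i^T x - b_i:
  g_1((2, -2)) = -1
  g_2((2, -2)) = 0
Stationarity residual: grad f(x) + sum_i lambda_i a_i = (0, 0)
  -> stationarity OK
Primal feasibility (all g_i <= 0): OK
Dual feasibility (all lambda_i >= 0): FAILS
Complementary slackness (lambda_i * g_i(x) = 0 for all i): OK

Verdict: the first failing condition is dual_feasibility -> dual.

dual


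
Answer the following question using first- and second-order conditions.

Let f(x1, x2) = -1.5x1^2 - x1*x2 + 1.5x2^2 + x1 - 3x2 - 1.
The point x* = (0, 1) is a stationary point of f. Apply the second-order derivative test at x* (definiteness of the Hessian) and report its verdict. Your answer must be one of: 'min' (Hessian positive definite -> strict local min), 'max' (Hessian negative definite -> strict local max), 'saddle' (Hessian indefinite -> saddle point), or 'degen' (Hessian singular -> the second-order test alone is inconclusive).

Compute the Hessian H = grad^2 f:
  H = [[-3, -1], [-1, 3]]
Verify stationarity: grad f(x*) = H x* + g = (0, 0).
Eigenvalues of H: -3.1623, 3.1623.
Eigenvalues have mixed signs, so H is indefinite -> x* is a saddle point.

saddle


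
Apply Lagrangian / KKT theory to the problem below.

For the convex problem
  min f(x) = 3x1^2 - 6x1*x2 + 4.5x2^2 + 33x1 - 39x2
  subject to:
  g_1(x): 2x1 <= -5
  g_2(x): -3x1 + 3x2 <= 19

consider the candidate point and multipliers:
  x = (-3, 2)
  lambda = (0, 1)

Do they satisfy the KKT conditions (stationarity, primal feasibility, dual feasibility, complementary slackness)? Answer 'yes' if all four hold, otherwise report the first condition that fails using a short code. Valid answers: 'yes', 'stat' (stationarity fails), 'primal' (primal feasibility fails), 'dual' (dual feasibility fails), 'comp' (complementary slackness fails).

Gradient of f: grad f(x) = Q x + c = (3, -3)
Constraint values g_i(x) = a_i^T x - b_i:
  g_1((-3, 2)) = -1
  g_2((-3, 2)) = -4
Stationarity residual: grad f(x) + sum_i lambda_i a_i = (0, 0)
  -> stationarity OK
Primal feasibility (all g_i <= 0): OK
Dual feasibility (all lambda_i >= 0): OK
Complementary slackness (lambda_i * g_i(x) = 0 for all i): FAILS

Verdict: the first failing condition is complementary_slackness -> comp.

comp


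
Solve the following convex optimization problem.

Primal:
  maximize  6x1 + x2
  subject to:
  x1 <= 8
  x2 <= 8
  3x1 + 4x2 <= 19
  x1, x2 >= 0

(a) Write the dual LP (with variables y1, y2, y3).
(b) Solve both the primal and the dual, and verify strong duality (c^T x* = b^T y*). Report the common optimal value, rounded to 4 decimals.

The standard primal-dual pair for 'max c^T x s.t. A x <= b, x >= 0' is:
  Dual:  min b^T y  s.t.  A^T y >= c,  y >= 0.

So the dual LP is:
  minimize  8y1 + 8y2 + 19y3
  subject to:
    y1 + 3y3 >= 6
    y2 + 4y3 >= 1
    y1, y2, y3 >= 0

Solving the primal: x* = (6.3333, 0).
  primal value c^T x* = 38.
Solving the dual: y* = (0, 0, 2).
  dual value b^T y* = 38.
Strong duality: c^T x* = b^T y*. Confirmed.

38


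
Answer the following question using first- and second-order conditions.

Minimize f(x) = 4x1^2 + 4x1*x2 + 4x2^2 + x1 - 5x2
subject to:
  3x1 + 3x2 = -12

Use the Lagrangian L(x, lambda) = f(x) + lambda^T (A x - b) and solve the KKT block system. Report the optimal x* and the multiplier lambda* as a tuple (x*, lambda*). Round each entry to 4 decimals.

Form the Lagrangian:
  L(x, lambda) = (1/2) x^T Q x + c^T x + lambda^T (A x - b)
Stationarity (grad_x L = 0): Q x + c + A^T lambda = 0.
Primal feasibility: A x = b.

This gives the KKT block system:
  [ Q   A^T ] [ x     ]   [-c ]
  [ A    0  ] [ lambda ] = [ b ]

Solving the linear system:
  x*      = (-2.75, -1.25)
  lambda* = (8.6667)
  f(x*)   = 53.75

x* = (-2.75, -1.25), lambda* = (8.6667)


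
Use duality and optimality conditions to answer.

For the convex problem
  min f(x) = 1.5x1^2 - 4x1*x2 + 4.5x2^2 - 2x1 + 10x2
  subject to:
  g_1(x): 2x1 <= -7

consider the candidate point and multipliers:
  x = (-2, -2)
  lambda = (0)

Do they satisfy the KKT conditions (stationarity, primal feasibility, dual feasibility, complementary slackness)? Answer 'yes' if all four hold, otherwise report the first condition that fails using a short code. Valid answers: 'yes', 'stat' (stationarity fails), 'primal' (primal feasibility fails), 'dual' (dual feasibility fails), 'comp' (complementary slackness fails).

Gradient of f: grad f(x) = Q x + c = (0, 0)
Constraint values g_i(x) = a_i^T x - b_i:
  g_1((-2, -2)) = 3
Stationarity residual: grad f(x) + sum_i lambda_i a_i = (0, 0)
  -> stationarity OK
Primal feasibility (all g_i <= 0): FAILS
Dual feasibility (all lambda_i >= 0): OK
Complementary slackness (lambda_i * g_i(x) = 0 for all i): OK

Verdict: the first failing condition is primal_feasibility -> primal.

primal


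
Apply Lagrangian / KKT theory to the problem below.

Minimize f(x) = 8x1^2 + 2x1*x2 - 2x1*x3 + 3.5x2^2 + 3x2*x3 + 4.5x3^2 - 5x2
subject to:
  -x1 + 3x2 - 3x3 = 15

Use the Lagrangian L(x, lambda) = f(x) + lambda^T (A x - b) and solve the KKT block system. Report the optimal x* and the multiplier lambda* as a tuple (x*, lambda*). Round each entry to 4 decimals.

Form the Lagrangian:
  L(x, lambda) = (1/2) x^T Q x + c^T x + lambda^T (A x - b)
Stationarity (grad_x L = 0): Q x + c + A^T lambda = 0.
Primal feasibility: A x = b.

This gives the KKT block system:
  [ Q   A^T ] [ x     ]   [-c ]
  [ A    0  ] [ lambda ] = [ b ]

Solving the linear system:
  x*      = (-0.7487, 2.8184, -1.932)
  lambda* = (-2.4785)
  f(x*)   = 11.5426

x* = (-0.7487, 2.8184, -1.932), lambda* = (-2.4785)


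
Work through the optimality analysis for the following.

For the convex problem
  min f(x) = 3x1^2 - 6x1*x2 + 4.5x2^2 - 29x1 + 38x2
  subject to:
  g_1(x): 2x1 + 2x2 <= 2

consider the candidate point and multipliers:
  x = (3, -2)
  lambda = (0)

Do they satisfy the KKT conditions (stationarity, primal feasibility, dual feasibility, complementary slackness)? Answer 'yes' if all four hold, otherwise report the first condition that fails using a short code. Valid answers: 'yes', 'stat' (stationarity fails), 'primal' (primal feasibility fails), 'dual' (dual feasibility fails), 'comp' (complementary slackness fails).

Gradient of f: grad f(x) = Q x + c = (1, 2)
Constraint values g_i(x) = a_i^T x - b_i:
  g_1((3, -2)) = 0
Stationarity residual: grad f(x) + sum_i lambda_i a_i = (1, 2)
  -> stationarity FAILS
Primal feasibility (all g_i <= 0): OK
Dual feasibility (all lambda_i >= 0): OK
Complementary slackness (lambda_i * g_i(x) = 0 for all i): OK

Verdict: the first failing condition is stationarity -> stat.

stat


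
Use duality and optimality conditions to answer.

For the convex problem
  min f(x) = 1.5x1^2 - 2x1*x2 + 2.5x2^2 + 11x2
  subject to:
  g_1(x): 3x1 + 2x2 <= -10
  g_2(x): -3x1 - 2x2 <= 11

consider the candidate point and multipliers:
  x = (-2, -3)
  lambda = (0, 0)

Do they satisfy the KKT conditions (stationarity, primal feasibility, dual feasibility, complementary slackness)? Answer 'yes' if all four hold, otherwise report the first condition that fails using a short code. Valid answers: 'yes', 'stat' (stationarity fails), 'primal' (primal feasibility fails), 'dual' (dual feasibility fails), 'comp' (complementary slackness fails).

Gradient of f: grad f(x) = Q x + c = (0, 0)
Constraint values g_i(x) = a_i^T x - b_i:
  g_1((-2, -3)) = -2
  g_2((-2, -3)) = 1
Stationarity residual: grad f(x) + sum_i lambda_i a_i = (0, 0)
  -> stationarity OK
Primal feasibility (all g_i <= 0): FAILS
Dual feasibility (all lambda_i >= 0): OK
Complementary slackness (lambda_i * g_i(x) = 0 for all i): OK

Verdict: the first failing condition is primal_feasibility -> primal.

primal


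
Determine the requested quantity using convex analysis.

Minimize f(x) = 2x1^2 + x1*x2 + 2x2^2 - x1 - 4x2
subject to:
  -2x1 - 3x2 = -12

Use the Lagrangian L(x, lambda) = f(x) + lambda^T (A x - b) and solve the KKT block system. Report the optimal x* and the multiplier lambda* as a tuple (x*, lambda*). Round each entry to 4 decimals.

Form the Lagrangian:
  L(x, lambda) = (1/2) x^T Q x + c^T x + lambda^T (A x - b)
Stationarity (grad_x L = 0): Q x + c + A^T lambda = 0.
Primal feasibility: A x = b.

This gives the KKT block system:
  [ Q   A^T ] [ x     ]   [-c ]
  [ A    0  ] [ lambda ] = [ b ]

Solving the linear system:
  x*      = (1.125, 3.25)
  lambda* = (3.375)
  f(x*)   = 13.1875

x* = (1.125, 3.25), lambda* = (3.375)


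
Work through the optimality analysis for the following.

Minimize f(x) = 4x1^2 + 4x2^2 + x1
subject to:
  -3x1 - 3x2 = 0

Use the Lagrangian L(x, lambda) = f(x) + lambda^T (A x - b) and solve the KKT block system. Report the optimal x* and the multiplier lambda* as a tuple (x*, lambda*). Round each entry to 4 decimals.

Form the Lagrangian:
  L(x, lambda) = (1/2) x^T Q x + c^T x + lambda^T (A x - b)
Stationarity (grad_x L = 0): Q x + c + A^T lambda = 0.
Primal feasibility: A x = b.

This gives the KKT block system:
  [ Q   A^T ] [ x     ]   [-c ]
  [ A    0  ] [ lambda ] = [ b ]

Solving the linear system:
  x*      = (-0.0625, 0.0625)
  lambda* = (0.1667)
  f(x*)   = -0.0312

x* = (-0.0625, 0.0625), lambda* = (0.1667)


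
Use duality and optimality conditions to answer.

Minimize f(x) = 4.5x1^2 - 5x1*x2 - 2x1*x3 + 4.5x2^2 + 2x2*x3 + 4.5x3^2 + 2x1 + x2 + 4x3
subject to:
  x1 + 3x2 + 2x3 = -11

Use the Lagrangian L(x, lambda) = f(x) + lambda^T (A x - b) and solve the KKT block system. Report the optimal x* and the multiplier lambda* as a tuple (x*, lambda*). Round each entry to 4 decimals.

Form the Lagrangian:
  L(x, lambda) = (1/2) x^T Q x + c^T x + lambda^T (A x - b)
Stationarity (grad_x L = 0): Q x + c + A^T lambda = 0.
Primal feasibility: A x = b.

This gives the KKT block system:
  [ Q   A^T ] [ x     ]   [-c ]
  [ A    0  ] [ lambda ] = [ b ]

Solving the linear system:
  x*      = (-2.0842, -2.1692, -1.2041)
  lambda* = (3.5034)
  f(x*)   = 13.6918

x* = (-2.0842, -2.1692, -1.2041), lambda* = (3.5034)


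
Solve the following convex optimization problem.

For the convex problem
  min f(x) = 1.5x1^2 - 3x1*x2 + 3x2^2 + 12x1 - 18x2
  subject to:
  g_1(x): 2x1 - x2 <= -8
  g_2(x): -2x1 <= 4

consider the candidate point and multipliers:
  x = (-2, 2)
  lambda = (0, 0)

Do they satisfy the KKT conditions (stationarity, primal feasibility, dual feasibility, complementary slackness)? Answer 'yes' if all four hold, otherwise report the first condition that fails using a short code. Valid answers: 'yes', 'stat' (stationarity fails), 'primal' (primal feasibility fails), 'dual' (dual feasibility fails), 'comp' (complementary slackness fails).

Gradient of f: grad f(x) = Q x + c = (0, 0)
Constraint values g_i(x) = a_i^T x - b_i:
  g_1((-2, 2)) = 2
  g_2((-2, 2)) = 0
Stationarity residual: grad f(x) + sum_i lambda_i a_i = (0, 0)
  -> stationarity OK
Primal feasibility (all g_i <= 0): FAILS
Dual feasibility (all lambda_i >= 0): OK
Complementary slackness (lambda_i * g_i(x) = 0 for all i): OK

Verdict: the first failing condition is primal_feasibility -> primal.

primal


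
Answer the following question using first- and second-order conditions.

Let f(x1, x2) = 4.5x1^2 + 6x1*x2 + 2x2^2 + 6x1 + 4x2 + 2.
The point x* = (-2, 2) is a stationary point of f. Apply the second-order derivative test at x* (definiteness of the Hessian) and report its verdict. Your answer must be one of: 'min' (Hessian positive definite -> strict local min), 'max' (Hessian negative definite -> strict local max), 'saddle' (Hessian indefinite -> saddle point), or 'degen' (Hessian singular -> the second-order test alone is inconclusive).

Compute the Hessian H = grad^2 f:
  H = [[9, 6], [6, 4]]
Verify stationarity: grad f(x*) = H x* + g = (0, 0).
Eigenvalues of H: 0, 13.
H has a zero eigenvalue (singular; positive semidefinite but not definite), so H is neither positive definite, negative definite, nor indefinite. The second-order test alone is inconclusive -> degen.
(Indeed, f is constant along the null direction of H through x*, so x* is not a strict local extremum.)

degen


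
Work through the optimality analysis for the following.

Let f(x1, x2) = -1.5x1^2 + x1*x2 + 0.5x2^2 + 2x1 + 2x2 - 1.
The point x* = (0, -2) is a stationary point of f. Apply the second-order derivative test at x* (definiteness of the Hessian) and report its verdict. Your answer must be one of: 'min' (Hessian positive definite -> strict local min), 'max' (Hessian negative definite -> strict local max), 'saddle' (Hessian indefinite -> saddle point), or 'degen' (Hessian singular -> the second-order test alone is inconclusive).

Compute the Hessian H = grad^2 f:
  H = [[-3, 1], [1, 1]]
Verify stationarity: grad f(x*) = H x* + g = (0, 0).
Eigenvalues of H: -3.2361, 1.2361.
Eigenvalues have mixed signs, so H is indefinite -> x* is a saddle point.

saddle


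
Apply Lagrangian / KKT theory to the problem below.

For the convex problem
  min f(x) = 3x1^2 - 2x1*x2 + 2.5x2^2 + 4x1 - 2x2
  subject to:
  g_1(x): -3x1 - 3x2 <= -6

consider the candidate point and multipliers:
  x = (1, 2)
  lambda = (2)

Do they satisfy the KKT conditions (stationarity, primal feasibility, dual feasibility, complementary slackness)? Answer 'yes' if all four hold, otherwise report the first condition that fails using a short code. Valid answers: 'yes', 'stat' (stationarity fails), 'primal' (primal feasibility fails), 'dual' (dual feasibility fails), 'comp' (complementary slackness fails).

Gradient of f: grad f(x) = Q x + c = (6, 6)
Constraint values g_i(x) = a_i^T x - b_i:
  g_1((1, 2)) = -3
Stationarity residual: grad f(x) + sum_i lambda_i a_i = (0, 0)
  -> stationarity OK
Primal feasibility (all g_i <= 0): OK
Dual feasibility (all lambda_i >= 0): OK
Complementary slackness (lambda_i * g_i(x) = 0 for all i): FAILS

Verdict: the first failing condition is complementary_slackness -> comp.

comp


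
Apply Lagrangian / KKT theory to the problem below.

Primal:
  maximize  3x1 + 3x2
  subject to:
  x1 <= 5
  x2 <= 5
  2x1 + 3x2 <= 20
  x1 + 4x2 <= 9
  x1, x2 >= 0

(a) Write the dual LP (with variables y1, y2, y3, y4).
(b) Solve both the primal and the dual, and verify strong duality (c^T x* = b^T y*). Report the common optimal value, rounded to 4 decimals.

The standard primal-dual pair for 'max c^T x s.t. A x <= b, x >= 0' is:
  Dual:  min b^T y  s.t.  A^T y >= c,  y >= 0.

So the dual LP is:
  minimize  5y1 + 5y2 + 20y3 + 9y4
  subject to:
    y1 + 2y3 + y4 >= 3
    y2 + 3y3 + 4y4 >= 3
    y1, y2, y3, y4 >= 0

Solving the primal: x* = (5, 1).
  primal value c^T x* = 18.
Solving the dual: y* = (2.25, 0, 0, 0.75).
  dual value b^T y* = 18.
Strong duality: c^T x* = b^T y*. Confirmed.

18


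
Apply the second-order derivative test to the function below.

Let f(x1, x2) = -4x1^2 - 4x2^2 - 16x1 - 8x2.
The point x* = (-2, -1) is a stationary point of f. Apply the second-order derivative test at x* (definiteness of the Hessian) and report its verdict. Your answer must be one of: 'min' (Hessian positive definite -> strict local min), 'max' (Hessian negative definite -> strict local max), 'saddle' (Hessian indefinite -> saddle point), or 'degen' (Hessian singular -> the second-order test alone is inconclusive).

Compute the Hessian H = grad^2 f:
  H = [[-8, 0], [0, -8]]
Verify stationarity: grad f(x*) = H x* + g = (0, 0).
Eigenvalues of H: -8, -8.
Both eigenvalues < 0, so H is negative definite -> x* is a strict local max.

max


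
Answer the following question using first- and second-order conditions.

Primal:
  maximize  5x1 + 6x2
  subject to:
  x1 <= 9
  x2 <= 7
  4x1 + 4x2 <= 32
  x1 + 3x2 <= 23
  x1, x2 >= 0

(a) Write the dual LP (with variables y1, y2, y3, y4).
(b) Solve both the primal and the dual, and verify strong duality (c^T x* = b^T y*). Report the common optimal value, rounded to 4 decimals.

The standard primal-dual pair for 'max c^T x s.t. A x <= b, x >= 0' is:
  Dual:  min b^T y  s.t.  A^T y >= c,  y >= 0.

So the dual LP is:
  minimize  9y1 + 7y2 + 32y3 + 23y4
  subject to:
    y1 + 4y3 + y4 >= 5
    y2 + 4y3 + 3y4 >= 6
    y1, y2, y3, y4 >= 0

Solving the primal: x* = (1, 7).
  primal value c^T x* = 47.
Solving the dual: y* = (0, 1, 1.25, 0).
  dual value b^T y* = 47.
Strong duality: c^T x* = b^T y*. Confirmed.

47


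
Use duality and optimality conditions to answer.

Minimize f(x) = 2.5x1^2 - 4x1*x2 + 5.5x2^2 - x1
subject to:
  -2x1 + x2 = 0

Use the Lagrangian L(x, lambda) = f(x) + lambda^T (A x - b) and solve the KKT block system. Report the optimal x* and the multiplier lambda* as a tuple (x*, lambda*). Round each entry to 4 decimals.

Form the Lagrangian:
  L(x, lambda) = (1/2) x^T Q x + c^T x + lambda^T (A x - b)
Stationarity (grad_x L = 0): Q x + c + A^T lambda = 0.
Primal feasibility: A x = b.

This gives the KKT block system:
  [ Q   A^T ] [ x     ]   [-c ]
  [ A    0  ] [ lambda ] = [ b ]

Solving the linear system:
  x*      = (0.0303, 0.0606)
  lambda* = (-0.5455)
  f(x*)   = -0.0152

x* = (0.0303, 0.0606), lambda* = (-0.5455)


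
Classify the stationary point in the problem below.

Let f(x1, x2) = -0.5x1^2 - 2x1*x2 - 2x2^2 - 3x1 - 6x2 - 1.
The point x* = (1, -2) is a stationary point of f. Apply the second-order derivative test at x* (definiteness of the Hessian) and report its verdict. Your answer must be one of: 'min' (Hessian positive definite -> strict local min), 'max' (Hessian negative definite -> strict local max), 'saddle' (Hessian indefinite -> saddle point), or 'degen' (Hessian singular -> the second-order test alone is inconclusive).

Compute the Hessian H = grad^2 f:
  H = [[-1, -2], [-2, -4]]
Verify stationarity: grad f(x*) = H x* + g = (0, 0).
Eigenvalues of H: -5, 0.
H has a zero eigenvalue (singular; negative semidefinite but not definite), so H is neither positive definite, negative definite, nor indefinite. The second-order test alone is inconclusive -> degen.
(Indeed, f is constant along the null direction of H through x*, so x* is not a strict local extremum.)

degen


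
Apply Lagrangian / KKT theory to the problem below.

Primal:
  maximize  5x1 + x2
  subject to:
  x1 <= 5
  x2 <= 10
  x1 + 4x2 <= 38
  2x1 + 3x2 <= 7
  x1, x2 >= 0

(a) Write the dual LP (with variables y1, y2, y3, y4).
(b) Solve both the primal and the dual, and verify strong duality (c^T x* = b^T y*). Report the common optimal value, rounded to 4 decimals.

The standard primal-dual pair for 'max c^T x s.t. A x <= b, x >= 0' is:
  Dual:  min b^T y  s.t.  A^T y >= c,  y >= 0.

So the dual LP is:
  minimize  5y1 + 10y2 + 38y3 + 7y4
  subject to:
    y1 + y3 + 2y4 >= 5
    y2 + 4y3 + 3y4 >= 1
    y1, y2, y3, y4 >= 0

Solving the primal: x* = (3.5, 0).
  primal value c^T x* = 17.5.
Solving the dual: y* = (0, 0, 0, 2.5).
  dual value b^T y* = 17.5.
Strong duality: c^T x* = b^T y*. Confirmed.

17.5


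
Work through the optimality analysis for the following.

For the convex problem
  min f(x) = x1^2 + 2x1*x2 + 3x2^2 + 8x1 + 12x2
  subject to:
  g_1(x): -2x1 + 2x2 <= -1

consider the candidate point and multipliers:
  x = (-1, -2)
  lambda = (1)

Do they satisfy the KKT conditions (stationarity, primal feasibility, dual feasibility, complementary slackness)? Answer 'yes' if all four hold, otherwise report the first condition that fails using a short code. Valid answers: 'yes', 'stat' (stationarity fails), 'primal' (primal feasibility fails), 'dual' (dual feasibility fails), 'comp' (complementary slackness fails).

Gradient of f: grad f(x) = Q x + c = (2, -2)
Constraint values g_i(x) = a_i^T x - b_i:
  g_1((-1, -2)) = -1
Stationarity residual: grad f(x) + sum_i lambda_i a_i = (0, 0)
  -> stationarity OK
Primal feasibility (all g_i <= 0): OK
Dual feasibility (all lambda_i >= 0): OK
Complementary slackness (lambda_i * g_i(x) = 0 for all i): FAILS

Verdict: the first failing condition is complementary_slackness -> comp.

comp


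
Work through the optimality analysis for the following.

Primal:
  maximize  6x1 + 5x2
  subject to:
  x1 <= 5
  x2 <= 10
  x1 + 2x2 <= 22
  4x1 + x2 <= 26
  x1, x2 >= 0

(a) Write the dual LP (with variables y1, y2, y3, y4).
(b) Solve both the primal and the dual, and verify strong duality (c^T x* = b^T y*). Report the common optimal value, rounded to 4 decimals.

The standard primal-dual pair for 'max c^T x s.t. A x <= b, x >= 0' is:
  Dual:  min b^T y  s.t.  A^T y >= c,  y >= 0.

So the dual LP is:
  minimize  5y1 + 10y2 + 22y3 + 26y4
  subject to:
    y1 + y3 + 4y4 >= 6
    y2 + 2y3 + y4 >= 5
    y1, y2, y3, y4 >= 0

Solving the primal: x* = (4.2857, 8.8571).
  primal value c^T x* = 70.
Solving the dual: y* = (0, 0, 2, 1).
  dual value b^T y* = 70.
Strong duality: c^T x* = b^T y*. Confirmed.

70


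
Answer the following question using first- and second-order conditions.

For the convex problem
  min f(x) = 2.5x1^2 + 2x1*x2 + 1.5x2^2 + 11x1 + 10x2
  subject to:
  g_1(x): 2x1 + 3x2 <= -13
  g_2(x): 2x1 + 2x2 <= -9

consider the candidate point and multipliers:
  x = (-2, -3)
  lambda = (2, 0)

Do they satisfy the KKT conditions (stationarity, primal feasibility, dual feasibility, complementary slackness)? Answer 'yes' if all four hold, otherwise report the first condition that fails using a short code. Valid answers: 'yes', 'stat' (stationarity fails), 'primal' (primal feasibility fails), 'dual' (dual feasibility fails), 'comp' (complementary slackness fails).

Gradient of f: grad f(x) = Q x + c = (-5, -3)
Constraint values g_i(x) = a_i^T x - b_i:
  g_1((-2, -3)) = 0
  g_2((-2, -3)) = -1
Stationarity residual: grad f(x) + sum_i lambda_i a_i = (-1, 3)
  -> stationarity FAILS
Primal feasibility (all g_i <= 0): OK
Dual feasibility (all lambda_i >= 0): OK
Complementary slackness (lambda_i * g_i(x) = 0 for all i): OK

Verdict: the first failing condition is stationarity -> stat.

stat


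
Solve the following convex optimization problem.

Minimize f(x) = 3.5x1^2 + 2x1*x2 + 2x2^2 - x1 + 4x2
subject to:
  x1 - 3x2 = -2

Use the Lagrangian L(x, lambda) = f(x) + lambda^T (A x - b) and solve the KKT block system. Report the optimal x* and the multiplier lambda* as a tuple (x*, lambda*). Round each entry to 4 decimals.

Form the Lagrangian:
  L(x, lambda) = (1/2) x^T Q x + c^T x + lambda^T (A x - b)
Stationarity (grad_x L = 0): Q x + c + A^T lambda = 0.
Primal feasibility: A x = b.

This gives the KKT block system:
  [ Q   A^T ] [ x     ]   [-c ]
  [ A    0  ] [ lambda ] = [ b ]

Solving the linear system:
  x*      = (-0.2911, 0.5696)
  lambda* = (1.8987)
  f(x*)   = 3.1835

x* = (-0.2911, 0.5696), lambda* = (1.8987)


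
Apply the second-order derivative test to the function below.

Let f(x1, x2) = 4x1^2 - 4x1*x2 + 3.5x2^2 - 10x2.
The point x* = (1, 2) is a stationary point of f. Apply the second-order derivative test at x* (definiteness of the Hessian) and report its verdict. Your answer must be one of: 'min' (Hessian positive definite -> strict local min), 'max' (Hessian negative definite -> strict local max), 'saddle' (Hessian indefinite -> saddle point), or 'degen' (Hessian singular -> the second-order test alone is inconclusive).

Compute the Hessian H = grad^2 f:
  H = [[8, -4], [-4, 7]]
Verify stationarity: grad f(x*) = H x* + g = (0, 0).
Eigenvalues of H: 3.4689, 11.5311.
Both eigenvalues > 0, so H is positive definite -> x* is a strict local min.

min


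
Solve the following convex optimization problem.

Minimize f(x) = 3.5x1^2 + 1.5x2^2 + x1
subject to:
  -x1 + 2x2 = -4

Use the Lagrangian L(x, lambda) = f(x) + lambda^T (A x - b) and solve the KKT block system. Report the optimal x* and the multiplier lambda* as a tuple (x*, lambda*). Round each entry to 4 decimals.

Form the Lagrangian:
  L(x, lambda) = (1/2) x^T Q x + c^T x + lambda^T (A x - b)
Stationarity (grad_x L = 0): Q x + c + A^T lambda = 0.
Primal feasibility: A x = b.

This gives the KKT block system:
  [ Q   A^T ] [ x     ]   [-c ]
  [ A    0  ] [ lambda ] = [ b ]

Solving the linear system:
  x*      = (0.2581, -1.871)
  lambda* = (2.8065)
  f(x*)   = 5.7419

x* = (0.2581, -1.871), lambda* = (2.8065)


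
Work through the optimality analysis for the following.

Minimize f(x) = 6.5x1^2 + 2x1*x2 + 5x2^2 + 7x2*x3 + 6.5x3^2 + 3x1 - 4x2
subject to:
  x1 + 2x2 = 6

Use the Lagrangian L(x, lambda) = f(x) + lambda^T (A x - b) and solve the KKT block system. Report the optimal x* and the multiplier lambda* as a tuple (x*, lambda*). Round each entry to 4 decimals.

Form the Lagrangian:
  L(x, lambda) = (1/2) x^T Q x + c^T x + lambda^T (A x - b)
Stationarity (grad_x L = 0): Q x + c + A^T lambda = 0.
Primal feasibility: A x = b.

This gives the KKT block system:
  [ Q   A^T ] [ x     ]   [-c ]
  [ A    0  ] [ lambda ] = [ b ]

Solving the linear system:
  x*      = (-0.1317, 3.0658, -1.6508)
  lambda* = (-7.4196)
  f(x*)   = 15.9296

x* = (-0.1317, 3.0658, -1.6508), lambda* = (-7.4196)


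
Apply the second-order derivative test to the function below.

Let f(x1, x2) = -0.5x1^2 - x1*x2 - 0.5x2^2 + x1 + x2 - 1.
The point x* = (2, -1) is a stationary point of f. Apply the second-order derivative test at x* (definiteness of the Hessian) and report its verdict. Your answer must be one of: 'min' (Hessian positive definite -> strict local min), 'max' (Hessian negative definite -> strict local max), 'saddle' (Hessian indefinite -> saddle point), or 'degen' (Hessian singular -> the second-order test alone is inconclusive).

Compute the Hessian H = grad^2 f:
  H = [[-1, -1], [-1, -1]]
Verify stationarity: grad f(x*) = H x* + g = (0, 0).
Eigenvalues of H: -2, 0.
H has a zero eigenvalue (singular; negative semidefinite but not definite), so H is neither positive definite, negative definite, nor indefinite. The second-order test alone is inconclusive -> degen.
(Indeed, f is constant along the null direction of H through x*, so x* is not a strict local extremum.)

degen


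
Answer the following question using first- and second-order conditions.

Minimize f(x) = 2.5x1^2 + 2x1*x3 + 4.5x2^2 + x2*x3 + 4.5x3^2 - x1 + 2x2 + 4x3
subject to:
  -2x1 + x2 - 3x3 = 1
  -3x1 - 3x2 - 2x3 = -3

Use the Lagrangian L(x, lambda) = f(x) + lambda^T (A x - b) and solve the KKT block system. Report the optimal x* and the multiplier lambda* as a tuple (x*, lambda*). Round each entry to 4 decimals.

Form the Lagrangian:
  L(x, lambda) = (1/2) x^T Q x + c^T x + lambda^T (A x - b)
Stationarity (grad_x L = 0): Q x + c + A^T lambda = 0.
Primal feasibility: A x = b.

This gives the KKT block system:
  [ Q   A^T ] [ x     ]   [-c ]
  [ A    0  ] [ lambda ] = [ b ]

Solving the linear system:
  x*      = (0.9745, 0.5571, -0.7973)
  lambda* = (-1.3128, 1.6345)
  f(x*)   = 1.5834

x* = (0.9745, 0.5571, -0.7973), lambda* = (-1.3128, 1.6345)


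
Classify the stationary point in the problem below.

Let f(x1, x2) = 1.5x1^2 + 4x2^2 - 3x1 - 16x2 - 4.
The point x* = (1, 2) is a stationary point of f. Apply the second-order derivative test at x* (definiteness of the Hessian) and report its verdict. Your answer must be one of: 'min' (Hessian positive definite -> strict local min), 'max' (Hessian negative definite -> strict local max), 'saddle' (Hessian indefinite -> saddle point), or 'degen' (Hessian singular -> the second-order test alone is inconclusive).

Compute the Hessian H = grad^2 f:
  H = [[3, 0], [0, 8]]
Verify stationarity: grad f(x*) = H x* + g = (0, 0).
Eigenvalues of H: 3, 8.
Both eigenvalues > 0, so H is positive definite -> x* is a strict local min.

min


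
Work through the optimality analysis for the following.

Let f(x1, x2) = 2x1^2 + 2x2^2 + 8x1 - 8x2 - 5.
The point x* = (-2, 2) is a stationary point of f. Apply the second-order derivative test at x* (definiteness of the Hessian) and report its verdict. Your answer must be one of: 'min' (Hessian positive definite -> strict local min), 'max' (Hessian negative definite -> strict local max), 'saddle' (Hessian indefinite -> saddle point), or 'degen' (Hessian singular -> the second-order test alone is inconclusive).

Compute the Hessian H = grad^2 f:
  H = [[4, 0], [0, 4]]
Verify stationarity: grad f(x*) = H x* + g = (0, 0).
Eigenvalues of H: 4, 4.
Both eigenvalues > 0, so H is positive definite -> x* is a strict local min.

min


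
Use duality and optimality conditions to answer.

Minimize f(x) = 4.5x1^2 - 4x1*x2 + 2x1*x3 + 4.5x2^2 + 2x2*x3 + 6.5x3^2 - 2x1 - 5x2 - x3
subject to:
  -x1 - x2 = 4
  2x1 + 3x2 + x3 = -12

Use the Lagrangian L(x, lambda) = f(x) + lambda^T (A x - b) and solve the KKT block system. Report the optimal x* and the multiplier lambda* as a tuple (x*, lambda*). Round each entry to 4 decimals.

Form the Lagrangian:
  L(x, lambda) = (1/2) x^T Q x + c^T x + lambda^T (A x - b)
Stationarity (grad_x L = 0): Q x + c + A^T lambda = 0.
Primal feasibility: A x = b.

This gives the KKT block system:
  [ Q   A^T ] [ x     ]   [-c ]
  [ A    0  ] [ lambda ] = [ b ]

Solving the linear system:
  x*      = (-1.1795, -2.8205, -1.1795)
  lambda* = (44.9744, 24.3333)
  f(x*)   = 64.8718

x* = (-1.1795, -2.8205, -1.1795), lambda* = (44.9744, 24.3333)


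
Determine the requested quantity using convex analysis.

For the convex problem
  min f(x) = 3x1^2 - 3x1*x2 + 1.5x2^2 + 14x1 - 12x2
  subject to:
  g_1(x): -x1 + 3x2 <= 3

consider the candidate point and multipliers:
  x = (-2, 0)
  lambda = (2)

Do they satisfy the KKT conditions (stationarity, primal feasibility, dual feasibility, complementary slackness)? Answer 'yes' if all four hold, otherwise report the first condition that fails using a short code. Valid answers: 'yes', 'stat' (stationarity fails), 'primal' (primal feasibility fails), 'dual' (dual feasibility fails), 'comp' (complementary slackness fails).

Gradient of f: grad f(x) = Q x + c = (2, -6)
Constraint values g_i(x) = a_i^T x - b_i:
  g_1((-2, 0)) = -1
Stationarity residual: grad f(x) + sum_i lambda_i a_i = (0, 0)
  -> stationarity OK
Primal feasibility (all g_i <= 0): OK
Dual feasibility (all lambda_i >= 0): OK
Complementary slackness (lambda_i * g_i(x) = 0 for all i): FAILS

Verdict: the first failing condition is complementary_slackness -> comp.

comp


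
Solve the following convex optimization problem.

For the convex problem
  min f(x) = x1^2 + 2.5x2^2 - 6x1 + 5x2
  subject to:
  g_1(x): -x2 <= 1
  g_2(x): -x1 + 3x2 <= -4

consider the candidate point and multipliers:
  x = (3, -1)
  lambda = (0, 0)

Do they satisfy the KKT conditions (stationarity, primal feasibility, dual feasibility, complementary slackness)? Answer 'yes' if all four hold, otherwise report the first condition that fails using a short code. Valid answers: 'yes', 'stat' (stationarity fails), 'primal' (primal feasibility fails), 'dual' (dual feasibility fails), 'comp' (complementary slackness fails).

Gradient of f: grad f(x) = Q x + c = (0, 0)
Constraint values g_i(x) = a_i^T x - b_i:
  g_1((3, -1)) = 0
  g_2((3, -1)) = -2
Stationarity residual: grad f(x) + sum_i lambda_i a_i = (0, 0)
  -> stationarity OK
Primal feasibility (all g_i <= 0): OK
Dual feasibility (all lambda_i >= 0): OK
Complementary slackness (lambda_i * g_i(x) = 0 for all i): OK

Verdict: yes, KKT holds.

yes


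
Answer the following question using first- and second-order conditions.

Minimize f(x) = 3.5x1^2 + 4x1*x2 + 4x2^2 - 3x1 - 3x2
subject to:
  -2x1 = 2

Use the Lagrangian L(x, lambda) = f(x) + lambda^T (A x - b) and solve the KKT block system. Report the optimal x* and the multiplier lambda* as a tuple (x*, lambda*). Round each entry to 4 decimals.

Form the Lagrangian:
  L(x, lambda) = (1/2) x^T Q x + c^T x + lambda^T (A x - b)
Stationarity (grad_x L = 0): Q x + c + A^T lambda = 0.
Primal feasibility: A x = b.

This gives the KKT block system:
  [ Q   A^T ] [ x     ]   [-c ]
  [ A    0  ] [ lambda ] = [ b ]

Solving the linear system:
  x*      = (-1, 0.875)
  lambda* = (-3.25)
  f(x*)   = 3.4375

x* = (-1, 0.875), lambda* = (-3.25)
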